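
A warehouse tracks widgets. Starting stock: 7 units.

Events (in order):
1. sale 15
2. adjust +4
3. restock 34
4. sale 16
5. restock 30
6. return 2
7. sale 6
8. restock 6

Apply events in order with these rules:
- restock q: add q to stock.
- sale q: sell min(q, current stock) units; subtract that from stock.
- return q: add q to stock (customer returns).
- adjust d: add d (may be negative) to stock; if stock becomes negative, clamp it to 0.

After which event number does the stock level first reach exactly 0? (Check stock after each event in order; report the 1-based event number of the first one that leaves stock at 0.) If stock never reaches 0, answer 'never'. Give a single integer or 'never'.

Answer: 1

Derivation:
Processing events:
Start: stock = 7
  Event 1 (sale 15): sell min(15,7)=7. stock: 7 - 7 = 0. total_sold = 7
  Event 2 (adjust +4): 0 + 4 = 4
  Event 3 (restock 34): 4 + 34 = 38
  Event 4 (sale 16): sell min(16,38)=16. stock: 38 - 16 = 22. total_sold = 23
  Event 5 (restock 30): 22 + 30 = 52
  Event 6 (return 2): 52 + 2 = 54
  Event 7 (sale 6): sell min(6,54)=6. stock: 54 - 6 = 48. total_sold = 29
  Event 8 (restock 6): 48 + 6 = 54
Final: stock = 54, total_sold = 29

First zero at event 1.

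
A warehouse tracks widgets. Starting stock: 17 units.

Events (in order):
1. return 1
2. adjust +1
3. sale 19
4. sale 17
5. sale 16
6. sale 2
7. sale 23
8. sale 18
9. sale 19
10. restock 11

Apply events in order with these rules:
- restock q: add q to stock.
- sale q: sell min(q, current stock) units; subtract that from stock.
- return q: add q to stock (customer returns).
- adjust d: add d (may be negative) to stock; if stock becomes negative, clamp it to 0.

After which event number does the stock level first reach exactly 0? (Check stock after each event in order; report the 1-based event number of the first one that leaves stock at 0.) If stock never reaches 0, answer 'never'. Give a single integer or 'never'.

Processing events:
Start: stock = 17
  Event 1 (return 1): 17 + 1 = 18
  Event 2 (adjust +1): 18 + 1 = 19
  Event 3 (sale 19): sell min(19,19)=19. stock: 19 - 19 = 0. total_sold = 19
  Event 4 (sale 17): sell min(17,0)=0. stock: 0 - 0 = 0. total_sold = 19
  Event 5 (sale 16): sell min(16,0)=0. stock: 0 - 0 = 0. total_sold = 19
  Event 6 (sale 2): sell min(2,0)=0. stock: 0 - 0 = 0. total_sold = 19
  Event 7 (sale 23): sell min(23,0)=0. stock: 0 - 0 = 0. total_sold = 19
  Event 8 (sale 18): sell min(18,0)=0. stock: 0 - 0 = 0. total_sold = 19
  Event 9 (sale 19): sell min(19,0)=0. stock: 0 - 0 = 0. total_sold = 19
  Event 10 (restock 11): 0 + 11 = 11
Final: stock = 11, total_sold = 19

First zero at event 3.

Answer: 3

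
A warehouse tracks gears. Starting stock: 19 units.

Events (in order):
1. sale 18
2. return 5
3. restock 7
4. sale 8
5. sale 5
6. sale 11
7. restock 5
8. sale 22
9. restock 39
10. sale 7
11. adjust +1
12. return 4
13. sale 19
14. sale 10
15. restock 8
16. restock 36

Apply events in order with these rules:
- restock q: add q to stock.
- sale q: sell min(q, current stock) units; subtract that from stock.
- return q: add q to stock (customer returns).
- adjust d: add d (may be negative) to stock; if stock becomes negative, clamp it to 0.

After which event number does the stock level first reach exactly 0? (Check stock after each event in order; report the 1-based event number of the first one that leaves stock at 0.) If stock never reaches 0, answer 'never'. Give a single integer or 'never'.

Processing events:
Start: stock = 19
  Event 1 (sale 18): sell min(18,19)=18. stock: 19 - 18 = 1. total_sold = 18
  Event 2 (return 5): 1 + 5 = 6
  Event 3 (restock 7): 6 + 7 = 13
  Event 4 (sale 8): sell min(8,13)=8. stock: 13 - 8 = 5. total_sold = 26
  Event 5 (sale 5): sell min(5,5)=5. stock: 5 - 5 = 0. total_sold = 31
  Event 6 (sale 11): sell min(11,0)=0. stock: 0 - 0 = 0. total_sold = 31
  Event 7 (restock 5): 0 + 5 = 5
  Event 8 (sale 22): sell min(22,5)=5. stock: 5 - 5 = 0. total_sold = 36
  Event 9 (restock 39): 0 + 39 = 39
  Event 10 (sale 7): sell min(7,39)=7. stock: 39 - 7 = 32. total_sold = 43
  Event 11 (adjust +1): 32 + 1 = 33
  Event 12 (return 4): 33 + 4 = 37
  Event 13 (sale 19): sell min(19,37)=19. stock: 37 - 19 = 18. total_sold = 62
  Event 14 (sale 10): sell min(10,18)=10. stock: 18 - 10 = 8. total_sold = 72
  Event 15 (restock 8): 8 + 8 = 16
  Event 16 (restock 36): 16 + 36 = 52
Final: stock = 52, total_sold = 72

First zero at event 5.

Answer: 5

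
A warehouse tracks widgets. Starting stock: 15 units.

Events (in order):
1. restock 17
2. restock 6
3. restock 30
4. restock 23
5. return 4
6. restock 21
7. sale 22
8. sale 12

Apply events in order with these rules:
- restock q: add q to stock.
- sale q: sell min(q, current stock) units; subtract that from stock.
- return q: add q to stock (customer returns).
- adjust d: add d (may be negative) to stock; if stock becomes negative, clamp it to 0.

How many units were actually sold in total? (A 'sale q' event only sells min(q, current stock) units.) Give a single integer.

Processing events:
Start: stock = 15
  Event 1 (restock 17): 15 + 17 = 32
  Event 2 (restock 6): 32 + 6 = 38
  Event 3 (restock 30): 38 + 30 = 68
  Event 4 (restock 23): 68 + 23 = 91
  Event 5 (return 4): 91 + 4 = 95
  Event 6 (restock 21): 95 + 21 = 116
  Event 7 (sale 22): sell min(22,116)=22. stock: 116 - 22 = 94. total_sold = 22
  Event 8 (sale 12): sell min(12,94)=12. stock: 94 - 12 = 82. total_sold = 34
Final: stock = 82, total_sold = 34

Answer: 34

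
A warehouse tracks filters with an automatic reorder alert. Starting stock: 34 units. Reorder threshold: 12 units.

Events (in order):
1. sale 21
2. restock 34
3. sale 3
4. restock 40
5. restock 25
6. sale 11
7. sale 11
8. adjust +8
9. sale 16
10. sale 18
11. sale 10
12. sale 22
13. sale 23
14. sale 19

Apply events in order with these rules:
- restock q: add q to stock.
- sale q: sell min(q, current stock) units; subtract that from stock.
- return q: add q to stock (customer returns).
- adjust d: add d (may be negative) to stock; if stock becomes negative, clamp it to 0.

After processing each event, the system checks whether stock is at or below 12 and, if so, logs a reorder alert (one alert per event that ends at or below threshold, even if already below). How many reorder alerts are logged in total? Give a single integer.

Processing events:
Start: stock = 34
  Event 1 (sale 21): sell min(21,34)=21. stock: 34 - 21 = 13. total_sold = 21
  Event 2 (restock 34): 13 + 34 = 47
  Event 3 (sale 3): sell min(3,47)=3. stock: 47 - 3 = 44. total_sold = 24
  Event 4 (restock 40): 44 + 40 = 84
  Event 5 (restock 25): 84 + 25 = 109
  Event 6 (sale 11): sell min(11,109)=11. stock: 109 - 11 = 98. total_sold = 35
  Event 7 (sale 11): sell min(11,98)=11. stock: 98 - 11 = 87. total_sold = 46
  Event 8 (adjust +8): 87 + 8 = 95
  Event 9 (sale 16): sell min(16,95)=16. stock: 95 - 16 = 79. total_sold = 62
  Event 10 (sale 18): sell min(18,79)=18. stock: 79 - 18 = 61. total_sold = 80
  Event 11 (sale 10): sell min(10,61)=10. stock: 61 - 10 = 51. total_sold = 90
  Event 12 (sale 22): sell min(22,51)=22. stock: 51 - 22 = 29. total_sold = 112
  Event 13 (sale 23): sell min(23,29)=23. stock: 29 - 23 = 6. total_sold = 135
  Event 14 (sale 19): sell min(19,6)=6. stock: 6 - 6 = 0. total_sold = 141
Final: stock = 0, total_sold = 141

Checking against threshold 12:
  After event 1: stock=13 > 12
  After event 2: stock=47 > 12
  After event 3: stock=44 > 12
  After event 4: stock=84 > 12
  After event 5: stock=109 > 12
  After event 6: stock=98 > 12
  After event 7: stock=87 > 12
  After event 8: stock=95 > 12
  After event 9: stock=79 > 12
  After event 10: stock=61 > 12
  After event 11: stock=51 > 12
  After event 12: stock=29 > 12
  After event 13: stock=6 <= 12 -> ALERT
  After event 14: stock=0 <= 12 -> ALERT
Alert events: [13, 14]. Count = 2

Answer: 2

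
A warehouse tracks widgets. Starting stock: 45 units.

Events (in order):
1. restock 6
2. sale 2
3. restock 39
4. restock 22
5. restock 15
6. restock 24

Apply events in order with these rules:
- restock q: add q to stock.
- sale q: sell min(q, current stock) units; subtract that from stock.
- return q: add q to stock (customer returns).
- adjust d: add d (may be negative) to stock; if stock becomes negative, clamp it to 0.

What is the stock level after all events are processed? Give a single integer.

Processing events:
Start: stock = 45
  Event 1 (restock 6): 45 + 6 = 51
  Event 2 (sale 2): sell min(2,51)=2. stock: 51 - 2 = 49. total_sold = 2
  Event 3 (restock 39): 49 + 39 = 88
  Event 4 (restock 22): 88 + 22 = 110
  Event 5 (restock 15): 110 + 15 = 125
  Event 6 (restock 24): 125 + 24 = 149
Final: stock = 149, total_sold = 2

Answer: 149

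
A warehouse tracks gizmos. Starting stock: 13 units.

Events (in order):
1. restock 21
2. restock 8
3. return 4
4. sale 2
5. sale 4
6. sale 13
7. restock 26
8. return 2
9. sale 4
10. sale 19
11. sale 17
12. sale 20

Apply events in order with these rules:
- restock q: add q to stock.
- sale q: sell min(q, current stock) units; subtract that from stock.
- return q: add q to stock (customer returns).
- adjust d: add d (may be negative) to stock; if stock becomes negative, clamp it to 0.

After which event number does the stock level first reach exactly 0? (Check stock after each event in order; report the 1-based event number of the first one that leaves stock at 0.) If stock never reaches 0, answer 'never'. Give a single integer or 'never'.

Processing events:
Start: stock = 13
  Event 1 (restock 21): 13 + 21 = 34
  Event 2 (restock 8): 34 + 8 = 42
  Event 3 (return 4): 42 + 4 = 46
  Event 4 (sale 2): sell min(2,46)=2. stock: 46 - 2 = 44. total_sold = 2
  Event 5 (sale 4): sell min(4,44)=4. stock: 44 - 4 = 40. total_sold = 6
  Event 6 (sale 13): sell min(13,40)=13. stock: 40 - 13 = 27. total_sold = 19
  Event 7 (restock 26): 27 + 26 = 53
  Event 8 (return 2): 53 + 2 = 55
  Event 9 (sale 4): sell min(4,55)=4. stock: 55 - 4 = 51. total_sold = 23
  Event 10 (sale 19): sell min(19,51)=19. stock: 51 - 19 = 32. total_sold = 42
  Event 11 (sale 17): sell min(17,32)=17. stock: 32 - 17 = 15. total_sold = 59
  Event 12 (sale 20): sell min(20,15)=15. stock: 15 - 15 = 0. total_sold = 74
Final: stock = 0, total_sold = 74

First zero at event 12.

Answer: 12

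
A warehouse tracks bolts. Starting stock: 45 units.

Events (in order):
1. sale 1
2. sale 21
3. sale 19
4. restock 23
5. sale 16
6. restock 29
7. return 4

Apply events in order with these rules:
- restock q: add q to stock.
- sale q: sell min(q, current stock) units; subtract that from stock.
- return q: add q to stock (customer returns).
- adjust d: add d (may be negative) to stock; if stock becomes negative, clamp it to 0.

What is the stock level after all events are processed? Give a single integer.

Answer: 44

Derivation:
Processing events:
Start: stock = 45
  Event 1 (sale 1): sell min(1,45)=1. stock: 45 - 1 = 44. total_sold = 1
  Event 2 (sale 21): sell min(21,44)=21. stock: 44 - 21 = 23. total_sold = 22
  Event 3 (sale 19): sell min(19,23)=19. stock: 23 - 19 = 4. total_sold = 41
  Event 4 (restock 23): 4 + 23 = 27
  Event 5 (sale 16): sell min(16,27)=16. stock: 27 - 16 = 11. total_sold = 57
  Event 6 (restock 29): 11 + 29 = 40
  Event 7 (return 4): 40 + 4 = 44
Final: stock = 44, total_sold = 57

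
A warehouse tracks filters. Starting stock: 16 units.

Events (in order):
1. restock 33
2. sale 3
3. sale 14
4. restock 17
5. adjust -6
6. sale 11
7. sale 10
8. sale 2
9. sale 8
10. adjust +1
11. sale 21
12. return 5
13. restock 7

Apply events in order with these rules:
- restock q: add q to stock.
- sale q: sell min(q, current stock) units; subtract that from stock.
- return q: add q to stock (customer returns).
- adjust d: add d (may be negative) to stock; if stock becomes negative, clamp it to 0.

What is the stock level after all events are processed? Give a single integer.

Processing events:
Start: stock = 16
  Event 1 (restock 33): 16 + 33 = 49
  Event 2 (sale 3): sell min(3,49)=3. stock: 49 - 3 = 46. total_sold = 3
  Event 3 (sale 14): sell min(14,46)=14. stock: 46 - 14 = 32. total_sold = 17
  Event 4 (restock 17): 32 + 17 = 49
  Event 5 (adjust -6): 49 + -6 = 43
  Event 6 (sale 11): sell min(11,43)=11. stock: 43 - 11 = 32. total_sold = 28
  Event 7 (sale 10): sell min(10,32)=10. stock: 32 - 10 = 22. total_sold = 38
  Event 8 (sale 2): sell min(2,22)=2. stock: 22 - 2 = 20. total_sold = 40
  Event 9 (sale 8): sell min(8,20)=8. stock: 20 - 8 = 12. total_sold = 48
  Event 10 (adjust +1): 12 + 1 = 13
  Event 11 (sale 21): sell min(21,13)=13. stock: 13 - 13 = 0. total_sold = 61
  Event 12 (return 5): 0 + 5 = 5
  Event 13 (restock 7): 5 + 7 = 12
Final: stock = 12, total_sold = 61

Answer: 12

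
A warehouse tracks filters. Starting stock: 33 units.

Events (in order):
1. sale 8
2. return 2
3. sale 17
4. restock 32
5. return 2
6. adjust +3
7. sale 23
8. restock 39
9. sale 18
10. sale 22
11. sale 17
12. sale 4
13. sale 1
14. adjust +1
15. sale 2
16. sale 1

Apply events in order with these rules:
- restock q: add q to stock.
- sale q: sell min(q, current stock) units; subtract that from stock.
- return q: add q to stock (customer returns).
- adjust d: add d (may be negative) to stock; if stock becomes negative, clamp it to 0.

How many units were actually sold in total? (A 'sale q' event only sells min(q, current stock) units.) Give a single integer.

Processing events:
Start: stock = 33
  Event 1 (sale 8): sell min(8,33)=8. stock: 33 - 8 = 25. total_sold = 8
  Event 2 (return 2): 25 + 2 = 27
  Event 3 (sale 17): sell min(17,27)=17. stock: 27 - 17 = 10. total_sold = 25
  Event 4 (restock 32): 10 + 32 = 42
  Event 5 (return 2): 42 + 2 = 44
  Event 6 (adjust +3): 44 + 3 = 47
  Event 7 (sale 23): sell min(23,47)=23. stock: 47 - 23 = 24. total_sold = 48
  Event 8 (restock 39): 24 + 39 = 63
  Event 9 (sale 18): sell min(18,63)=18. stock: 63 - 18 = 45. total_sold = 66
  Event 10 (sale 22): sell min(22,45)=22. stock: 45 - 22 = 23. total_sold = 88
  Event 11 (sale 17): sell min(17,23)=17. stock: 23 - 17 = 6. total_sold = 105
  Event 12 (sale 4): sell min(4,6)=4. stock: 6 - 4 = 2. total_sold = 109
  Event 13 (sale 1): sell min(1,2)=1. stock: 2 - 1 = 1. total_sold = 110
  Event 14 (adjust +1): 1 + 1 = 2
  Event 15 (sale 2): sell min(2,2)=2. stock: 2 - 2 = 0. total_sold = 112
  Event 16 (sale 1): sell min(1,0)=0. stock: 0 - 0 = 0. total_sold = 112
Final: stock = 0, total_sold = 112

Answer: 112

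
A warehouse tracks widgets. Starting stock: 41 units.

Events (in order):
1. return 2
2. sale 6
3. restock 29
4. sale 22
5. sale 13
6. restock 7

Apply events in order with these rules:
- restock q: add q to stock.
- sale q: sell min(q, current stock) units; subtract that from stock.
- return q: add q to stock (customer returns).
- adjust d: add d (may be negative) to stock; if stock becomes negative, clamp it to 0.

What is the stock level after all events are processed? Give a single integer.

Processing events:
Start: stock = 41
  Event 1 (return 2): 41 + 2 = 43
  Event 2 (sale 6): sell min(6,43)=6. stock: 43 - 6 = 37. total_sold = 6
  Event 3 (restock 29): 37 + 29 = 66
  Event 4 (sale 22): sell min(22,66)=22. stock: 66 - 22 = 44. total_sold = 28
  Event 5 (sale 13): sell min(13,44)=13. stock: 44 - 13 = 31. total_sold = 41
  Event 6 (restock 7): 31 + 7 = 38
Final: stock = 38, total_sold = 41

Answer: 38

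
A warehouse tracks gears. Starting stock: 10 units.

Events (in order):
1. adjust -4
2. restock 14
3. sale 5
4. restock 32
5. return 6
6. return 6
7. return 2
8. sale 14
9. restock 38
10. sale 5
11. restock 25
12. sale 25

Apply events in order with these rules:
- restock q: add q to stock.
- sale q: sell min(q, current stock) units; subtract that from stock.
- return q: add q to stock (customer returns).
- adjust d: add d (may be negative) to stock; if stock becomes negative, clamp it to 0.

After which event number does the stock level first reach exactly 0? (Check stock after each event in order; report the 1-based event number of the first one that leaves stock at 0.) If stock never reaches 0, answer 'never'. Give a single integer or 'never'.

Processing events:
Start: stock = 10
  Event 1 (adjust -4): 10 + -4 = 6
  Event 2 (restock 14): 6 + 14 = 20
  Event 3 (sale 5): sell min(5,20)=5. stock: 20 - 5 = 15. total_sold = 5
  Event 4 (restock 32): 15 + 32 = 47
  Event 5 (return 6): 47 + 6 = 53
  Event 6 (return 6): 53 + 6 = 59
  Event 7 (return 2): 59 + 2 = 61
  Event 8 (sale 14): sell min(14,61)=14. stock: 61 - 14 = 47. total_sold = 19
  Event 9 (restock 38): 47 + 38 = 85
  Event 10 (sale 5): sell min(5,85)=5. stock: 85 - 5 = 80. total_sold = 24
  Event 11 (restock 25): 80 + 25 = 105
  Event 12 (sale 25): sell min(25,105)=25. stock: 105 - 25 = 80. total_sold = 49
Final: stock = 80, total_sold = 49

Stock never reaches 0.

Answer: never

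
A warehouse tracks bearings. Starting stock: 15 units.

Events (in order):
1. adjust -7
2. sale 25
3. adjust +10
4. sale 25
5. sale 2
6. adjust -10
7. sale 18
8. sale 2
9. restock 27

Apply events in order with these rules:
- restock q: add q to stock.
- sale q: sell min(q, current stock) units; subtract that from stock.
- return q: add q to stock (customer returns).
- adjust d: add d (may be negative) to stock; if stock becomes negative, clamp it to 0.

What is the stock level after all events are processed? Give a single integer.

Answer: 27

Derivation:
Processing events:
Start: stock = 15
  Event 1 (adjust -7): 15 + -7 = 8
  Event 2 (sale 25): sell min(25,8)=8. stock: 8 - 8 = 0. total_sold = 8
  Event 3 (adjust +10): 0 + 10 = 10
  Event 4 (sale 25): sell min(25,10)=10. stock: 10 - 10 = 0. total_sold = 18
  Event 5 (sale 2): sell min(2,0)=0. stock: 0 - 0 = 0. total_sold = 18
  Event 6 (adjust -10): 0 + -10 = 0 (clamped to 0)
  Event 7 (sale 18): sell min(18,0)=0. stock: 0 - 0 = 0. total_sold = 18
  Event 8 (sale 2): sell min(2,0)=0. stock: 0 - 0 = 0. total_sold = 18
  Event 9 (restock 27): 0 + 27 = 27
Final: stock = 27, total_sold = 18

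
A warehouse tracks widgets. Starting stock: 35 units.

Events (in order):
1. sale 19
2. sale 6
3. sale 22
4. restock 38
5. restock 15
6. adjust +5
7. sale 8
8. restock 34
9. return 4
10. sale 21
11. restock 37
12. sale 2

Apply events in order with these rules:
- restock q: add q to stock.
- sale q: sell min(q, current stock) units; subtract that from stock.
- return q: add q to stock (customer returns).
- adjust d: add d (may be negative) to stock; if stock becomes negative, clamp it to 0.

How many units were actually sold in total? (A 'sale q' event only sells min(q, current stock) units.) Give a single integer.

Answer: 66

Derivation:
Processing events:
Start: stock = 35
  Event 1 (sale 19): sell min(19,35)=19. stock: 35 - 19 = 16. total_sold = 19
  Event 2 (sale 6): sell min(6,16)=6. stock: 16 - 6 = 10. total_sold = 25
  Event 3 (sale 22): sell min(22,10)=10. stock: 10 - 10 = 0. total_sold = 35
  Event 4 (restock 38): 0 + 38 = 38
  Event 5 (restock 15): 38 + 15 = 53
  Event 6 (adjust +5): 53 + 5 = 58
  Event 7 (sale 8): sell min(8,58)=8. stock: 58 - 8 = 50. total_sold = 43
  Event 8 (restock 34): 50 + 34 = 84
  Event 9 (return 4): 84 + 4 = 88
  Event 10 (sale 21): sell min(21,88)=21. stock: 88 - 21 = 67. total_sold = 64
  Event 11 (restock 37): 67 + 37 = 104
  Event 12 (sale 2): sell min(2,104)=2. stock: 104 - 2 = 102. total_sold = 66
Final: stock = 102, total_sold = 66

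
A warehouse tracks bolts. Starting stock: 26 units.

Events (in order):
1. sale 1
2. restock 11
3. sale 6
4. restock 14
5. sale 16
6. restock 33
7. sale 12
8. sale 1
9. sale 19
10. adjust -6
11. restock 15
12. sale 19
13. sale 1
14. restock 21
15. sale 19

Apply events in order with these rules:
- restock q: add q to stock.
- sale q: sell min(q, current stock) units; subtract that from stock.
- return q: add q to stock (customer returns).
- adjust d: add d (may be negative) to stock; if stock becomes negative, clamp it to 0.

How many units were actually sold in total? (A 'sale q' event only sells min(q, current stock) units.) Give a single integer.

Processing events:
Start: stock = 26
  Event 1 (sale 1): sell min(1,26)=1. stock: 26 - 1 = 25. total_sold = 1
  Event 2 (restock 11): 25 + 11 = 36
  Event 3 (sale 6): sell min(6,36)=6. stock: 36 - 6 = 30. total_sold = 7
  Event 4 (restock 14): 30 + 14 = 44
  Event 5 (sale 16): sell min(16,44)=16. stock: 44 - 16 = 28. total_sold = 23
  Event 6 (restock 33): 28 + 33 = 61
  Event 7 (sale 12): sell min(12,61)=12. stock: 61 - 12 = 49. total_sold = 35
  Event 8 (sale 1): sell min(1,49)=1. stock: 49 - 1 = 48. total_sold = 36
  Event 9 (sale 19): sell min(19,48)=19. stock: 48 - 19 = 29. total_sold = 55
  Event 10 (adjust -6): 29 + -6 = 23
  Event 11 (restock 15): 23 + 15 = 38
  Event 12 (sale 19): sell min(19,38)=19. stock: 38 - 19 = 19. total_sold = 74
  Event 13 (sale 1): sell min(1,19)=1. stock: 19 - 1 = 18. total_sold = 75
  Event 14 (restock 21): 18 + 21 = 39
  Event 15 (sale 19): sell min(19,39)=19. stock: 39 - 19 = 20. total_sold = 94
Final: stock = 20, total_sold = 94

Answer: 94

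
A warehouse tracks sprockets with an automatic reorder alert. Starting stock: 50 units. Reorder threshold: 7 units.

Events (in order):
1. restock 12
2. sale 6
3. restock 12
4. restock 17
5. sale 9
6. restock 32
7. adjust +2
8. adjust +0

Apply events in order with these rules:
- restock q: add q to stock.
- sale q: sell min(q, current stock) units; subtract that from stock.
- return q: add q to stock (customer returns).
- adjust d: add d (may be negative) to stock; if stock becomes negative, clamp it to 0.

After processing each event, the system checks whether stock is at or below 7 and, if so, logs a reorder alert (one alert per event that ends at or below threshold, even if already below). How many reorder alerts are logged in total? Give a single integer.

Answer: 0

Derivation:
Processing events:
Start: stock = 50
  Event 1 (restock 12): 50 + 12 = 62
  Event 2 (sale 6): sell min(6,62)=6. stock: 62 - 6 = 56. total_sold = 6
  Event 3 (restock 12): 56 + 12 = 68
  Event 4 (restock 17): 68 + 17 = 85
  Event 5 (sale 9): sell min(9,85)=9. stock: 85 - 9 = 76. total_sold = 15
  Event 6 (restock 32): 76 + 32 = 108
  Event 7 (adjust +2): 108 + 2 = 110
  Event 8 (adjust +0): 110 + 0 = 110
Final: stock = 110, total_sold = 15

Checking against threshold 7:
  After event 1: stock=62 > 7
  After event 2: stock=56 > 7
  After event 3: stock=68 > 7
  After event 4: stock=85 > 7
  After event 5: stock=76 > 7
  After event 6: stock=108 > 7
  After event 7: stock=110 > 7
  After event 8: stock=110 > 7
Alert events: []. Count = 0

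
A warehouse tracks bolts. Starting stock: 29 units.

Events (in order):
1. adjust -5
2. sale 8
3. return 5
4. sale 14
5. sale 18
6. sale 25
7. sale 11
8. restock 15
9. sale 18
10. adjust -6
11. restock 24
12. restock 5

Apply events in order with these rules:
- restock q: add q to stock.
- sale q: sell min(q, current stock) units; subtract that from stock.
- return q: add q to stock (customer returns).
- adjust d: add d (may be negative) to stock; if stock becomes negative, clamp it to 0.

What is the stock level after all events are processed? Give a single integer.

Processing events:
Start: stock = 29
  Event 1 (adjust -5): 29 + -5 = 24
  Event 2 (sale 8): sell min(8,24)=8. stock: 24 - 8 = 16. total_sold = 8
  Event 3 (return 5): 16 + 5 = 21
  Event 4 (sale 14): sell min(14,21)=14. stock: 21 - 14 = 7. total_sold = 22
  Event 5 (sale 18): sell min(18,7)=7. stock: 7 - 7 = 0. total_sold = 29
  Event 6 (sale 25): sell min(25,0)=0. stock: 0 - 0 = 0. total_sold = 29
  Event 7 (sale 11): sell min(11,0)=0. stock: 0 - 0 = 0. total_sold = 29
  Event 8 (restock 15): 0 + 15 = 15
  Event 9 (sale 18): sell min(18,15)=15. stock: 15 - 15 = 0. total_sold = 44
  Event 10 (adjust -6): 0 + -6 = 0 (clamped to 0)
  Event 11 (restock 24): 0 + 24 = 24
  Event 12 (restock 5): 24 + 5 = 29
Final: stock = 29, total_sold = 44

Answer: 29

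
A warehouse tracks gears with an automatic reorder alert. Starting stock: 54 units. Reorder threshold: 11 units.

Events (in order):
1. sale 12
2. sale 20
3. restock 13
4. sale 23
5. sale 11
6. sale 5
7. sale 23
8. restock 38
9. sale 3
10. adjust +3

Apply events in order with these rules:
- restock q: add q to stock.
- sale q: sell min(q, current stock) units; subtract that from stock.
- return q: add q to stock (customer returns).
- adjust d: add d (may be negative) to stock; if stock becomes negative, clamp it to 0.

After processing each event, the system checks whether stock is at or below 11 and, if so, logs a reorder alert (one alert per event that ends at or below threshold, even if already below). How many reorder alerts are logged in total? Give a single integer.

Answer: 3

Derivation:
Processing events:
Start: stock = 54
  Event 1 (sale 12): sell min(12,54)=12. stock: 54 - 12 = 42. total_sold = 12
  Event 2 (sale 20): sell min(20,42)=20. stock: 42 - 20 = 22. total_sold = 32
  Event 3 (restock 13): 22 + 13 = 35
  Event 4 (sale 23): sell min(23,35)=23. stock: 35 - 23 = 12. total_sold = 55
  Event 5 (sale 11): sell min(11,12)=11. stock: 12 - 11 = 1. total_sold = 66
  Event 6 (sale 5): sell min(5,1)=1. stock: 1 - 1 = 0. total_sold = 67
  Event 7 (sale 23): sell min(23,0)=0. stock: 0 - 0 = 0. total_sold = 67
  Event 8 (restock 38): 0 + 38 = 38
  Event 9 (sale 3): sell min(3,38)=3. stock: 38 - 3 = 35. total_sold = 70
  Event 10 (adjust +3): 35 + 3 = 38
Final: stock = 38, total_sold = 70

Checking against threshold 11:
  After event 1: stock=42 > 11
  After event 2: stock=22 > 11
  After event 3: stock=35 > 11
  After event 4: stock=12 > 11
  After event 5: stock=1 <= 11 -> ALERT
  After event 6: stock=0 <= 11 -> ALERT
  After event 7: stock=0 <= 11 -> ALERT
  After event 8: stock=38 > 11
  After event 9: stock=35 > 11
  After event 10: stock=38 > 11
Alert events: [5, 6, 7]. Count = 3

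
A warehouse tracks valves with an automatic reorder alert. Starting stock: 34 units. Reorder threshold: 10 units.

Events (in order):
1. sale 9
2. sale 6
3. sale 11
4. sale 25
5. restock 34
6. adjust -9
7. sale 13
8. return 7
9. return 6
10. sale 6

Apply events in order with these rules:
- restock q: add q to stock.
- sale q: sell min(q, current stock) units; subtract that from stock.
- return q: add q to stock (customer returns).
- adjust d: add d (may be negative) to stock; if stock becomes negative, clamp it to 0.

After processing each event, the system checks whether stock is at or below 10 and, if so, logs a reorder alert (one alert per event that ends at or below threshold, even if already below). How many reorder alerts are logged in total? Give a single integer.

Answer: 2

Derivation:
Processing events:
Start: stock = 34
  Event 1 (sale 9): sell min(9,34)=9. stock: 34 - 9 = 25. total_sold = 9
  Event 2 (sale 6): sell min(6,25)=6. stock: 25 - 6 = 19. total_sold = 15
  Event 3 (sale 11): sell min(11,19)=11. stock: 19 - 11 = 8. total_sold = 26
  Event 4 (sale 25): sell min(25,8)=8. stock: 8 - 8 = 0. total_sold = 34
  Event 5 (restock 34): 0 + 34 = 34
  Event 6 (adjust -9): 34 + -9 = 25
  Event 7 (sale 13): sell min(13,25)=13. stock: 25 - 13 = 12. total_sold = 47
  Event 8 (return 7): 12 + 7 = 19
  Event 9 (return 6): 19 + 6 = 25
  Event 10 (sale 6): sell min(6,25)=6. stock: 25 - 6 = 19. total_sold = 53
Final: stock = 19, total_sold = 53

Checking against threshold 10:
  After event 1: stock=25 > 10
  After event 2: stock=19 > 10
  After event 3: stock=8 <= 10 -> ALERT
  After event 4: stock=0 <= 10 -> ALERT
  After event 5: stock=34 > 10
  After event 6: stock=25 > 10
  After event 7: stock=12 > 10
  After event 8: stock=19 > 10
  After event 9: stock=25 > 10
  After event 10: stock=19 > 10
Alert events: [3, 4]. Count = 2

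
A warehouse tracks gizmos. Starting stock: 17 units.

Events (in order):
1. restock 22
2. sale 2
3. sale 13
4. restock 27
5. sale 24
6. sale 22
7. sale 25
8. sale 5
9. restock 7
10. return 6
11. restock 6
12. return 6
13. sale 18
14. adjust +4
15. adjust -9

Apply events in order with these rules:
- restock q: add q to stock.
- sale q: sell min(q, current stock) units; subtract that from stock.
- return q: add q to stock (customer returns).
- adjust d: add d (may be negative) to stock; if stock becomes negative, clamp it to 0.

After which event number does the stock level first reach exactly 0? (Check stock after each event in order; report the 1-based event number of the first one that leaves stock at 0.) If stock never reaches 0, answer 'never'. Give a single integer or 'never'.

Processing events:
Start: stock = 17
  Event 1 (restock 22): 17 + 22 = 39
  Event 2 (sale 2): sell min(2,39)=2. stock: 39 - 2 = 37. total_sold = 2
  Event 3 (sale 13): sell min(13,37)=13. stock: 37 - 13 = 24. total_sold = 15
  Event 4 (restock 27): 24 + 27 = 51
  Event 5 (sale 24): sell min(24,51)=24. stock: 51 - 24 = 27. total_sold = 39
  Event 6 (sale 22): sell min(22,27)=22. stock: 27 - 22 = 5. total_sold = 61
  Event 7 (sale 25): sell min(25,5)=5. stock: 5 - 5 = 0. total_sold = 66
  Event 8 (sale 5): sell min(5,0)=0. stock: 0 - 0 = 0. total_sold = 66
  Event 9 (restock 7): 0 + 7 = 7
  Event 10 (return 6): 7 + 6 = 13
  Event 11 (restock 6): 13 + 6 = 19
  Event 12 (return 6): 19 + 6 = 25
  Event 13 (sale 18): sell min(18,25)=18. stock: 25 - 18 = 7. total_sold = 84
  Event 14 (adjust +4): 7 + 4 = 11
  Event 15 (adjust -9): 11 + -9 = 2
Final: stock = 2, total_sold = 84

First zero at event 7.

Answer: 7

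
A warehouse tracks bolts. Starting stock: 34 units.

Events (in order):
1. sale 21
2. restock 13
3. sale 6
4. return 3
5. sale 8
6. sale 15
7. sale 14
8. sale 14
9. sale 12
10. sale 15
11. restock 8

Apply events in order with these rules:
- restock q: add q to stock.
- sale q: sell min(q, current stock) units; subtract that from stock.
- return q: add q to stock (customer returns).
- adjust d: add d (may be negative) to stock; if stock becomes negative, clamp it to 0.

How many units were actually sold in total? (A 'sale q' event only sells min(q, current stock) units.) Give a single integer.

Answer: 50

Derivation:
Processing events:
Start: stock = 34
  Event 1 (sale 21): sell min(21,34)=21. stock: 34 - 21 = 13. total_sold = 21
  Event 2 (restock 13): 13 + 13 = 26
  Event 3 (sale 6): sell min(6,26)=6. stock: 26 - 6 = 20. total_sold = 27
  Event 4 (return 3): 20 + 3 = 23
  Event 5 (sale 8): sell min(8,23)=8. stock: 23 - 8 = 15. total_sold = 35
  Event 6 (sale 15): sell min(15,15)=15. stock: 15 - 15 = 0. total_sold = 50
  Event 7 (sale 14): sell min(14,0)=0. stock: 0 - 0 = 0. total_sold = 50
  Event 8 (sale 14): sell min(14,0)=0. stock: 0 - 0 = 0. total_sold = 50
  Event 9 (sale 12): sell min(12,0)=0. stock: 0 - 0 = 0. total_sold = 50
  Event 10 (sale 15): sell min(15,0)=0. stock: 0 - 0 = 0. total_sold = 50
  Event 11 (restock 8): 0 + 8 = 8
Final: stock = 8, total_sold = 50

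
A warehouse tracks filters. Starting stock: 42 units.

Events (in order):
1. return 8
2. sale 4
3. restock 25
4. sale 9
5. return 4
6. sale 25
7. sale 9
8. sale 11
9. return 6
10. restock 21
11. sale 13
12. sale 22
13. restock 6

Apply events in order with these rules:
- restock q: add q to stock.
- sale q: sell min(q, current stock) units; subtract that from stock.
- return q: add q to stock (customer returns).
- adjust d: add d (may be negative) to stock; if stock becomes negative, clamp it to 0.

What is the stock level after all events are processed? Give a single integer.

Answer: 19

Derivation:
Processing events:
Start: stock = 42
  Event 1 (return 8): 42 + 8 = 50
  Event 2 (sale 4): sell min(4,50)=4. stock: 50 - 4 = 46. total_sold = 4
  Event 3 (restock 25): 46 + 25 = 71
  Event 4 (sale 9): sell min(9,71)=9. stock: 71 - 9 = 62. total_sold = 13
  Event 5 (return 4): 62 + 4 = 66
  Event 6 (sale 25): sell min(25,66)=25. stock: 66 - 25 = 41. total_sold = 38
  Event 7 (sale 9): sell min(9,41)=9. stock: 41 - 9 = 32. total_sold = 47
  Event 8 (sale 11): sell min(11,32)=11. stock: 32 - 11 = 21. total_sold = 58
  Event 9 (return 6): 21 + 6 = 27
  Event 10 (restock 21): 27 + 21 = 48
  Event 11 (sale 13): sell min(13,48)=13. stock: 48 - 13 = 35. total_sold = 71
  Event 12 (sale 22): sell min(22,35)=22. stock: 35 - 22 = 13. total_sold = 93
  Event 13 (restock 6): 13 + 6 = 19
Final: stock = 19, total_sold = 93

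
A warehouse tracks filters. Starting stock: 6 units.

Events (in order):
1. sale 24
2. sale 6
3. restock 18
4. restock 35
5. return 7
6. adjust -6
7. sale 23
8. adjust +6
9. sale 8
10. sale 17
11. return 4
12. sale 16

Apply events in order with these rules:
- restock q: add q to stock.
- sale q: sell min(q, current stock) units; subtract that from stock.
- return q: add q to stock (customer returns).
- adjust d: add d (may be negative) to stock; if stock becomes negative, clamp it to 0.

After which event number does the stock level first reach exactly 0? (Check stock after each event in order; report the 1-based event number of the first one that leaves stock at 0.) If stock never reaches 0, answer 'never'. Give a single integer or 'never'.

Answer: 1

Derivation:
Processing events:
Start: stock = 6
  Event 1 (sale 24): sell min(24,6)=6. stock: 6 - 6 = 0. total_sold = 6
  Event 2 (sale 6): sell min(6,0)=0. stock: 0 - 0 = 0. total_sold = 6
  Event 3 (restock 18): 0 + 18 = 18
  Event 4 (restock 35): 18 + 35 = 53
  Event 5 (return 7): 53 + 7 = 60
  Event 6 (adjust -6): 60 + -6 = 54
  Event 7 (sale 23): sell min(23,54)=23. stock: 54 - 23 = 31. total_sold = 29
  Event 8 (adjust +6): 31 + 6 = 37
  Event 9 (sale 8): sell min(8,37)=8. stock: 37 - 8 = 29. total_sold = 37
  Event 10 (sale 17): sell min(17,29)=17. stock: 29 - 17 = 12. total_sold = 54
  Event 11 (return 4): 12 + 4 = 16
  Event 12 (sale 16): sell min(16,16)=16. stock: 16 - 16 = 0. total_sold = 70
Final: stock = 0, total_sold = 70

First zero at event 1.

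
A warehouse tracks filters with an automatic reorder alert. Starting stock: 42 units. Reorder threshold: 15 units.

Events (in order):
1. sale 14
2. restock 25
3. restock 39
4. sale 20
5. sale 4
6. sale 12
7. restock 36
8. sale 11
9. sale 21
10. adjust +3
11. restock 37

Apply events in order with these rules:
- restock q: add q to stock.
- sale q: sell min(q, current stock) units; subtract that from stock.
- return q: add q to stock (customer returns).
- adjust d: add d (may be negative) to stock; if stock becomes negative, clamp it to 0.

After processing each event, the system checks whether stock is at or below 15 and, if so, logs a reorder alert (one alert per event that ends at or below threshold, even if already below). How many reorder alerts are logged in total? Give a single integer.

Answer: 0

Derivation:
Processing events:
Start: stock = 42
  Event 1 (sale 14): sell min(14,42)=14. stock: 42 - 14 = 28. total_sold = 14
  Event 2 (restock 25): 28 + 25 = 53
  Event 3 (restock 39): 53 + 39 = 92
  Event 4 (sale 20): sell min(20,92)=20. stock: 92 - 20 = 72. total_sold = 34
  Event 5 (sale 4): sell min(4,72)=4. stock: 72 - 4 = 68. total_sold = 38
  Event 6 (sale 12): sell min(12,68)=12. stock: 68 - 12 = 56. total_sold = 50
  Event 7 (restock 36): 56 + 36 = 92
  Event 8 (sale 11): sell min(11,92)=11. stock: 92 - 11 = 81. total_sold = 61
  Event 9 (sale 21): sell min(21,81)=21. stock: 81 - 21 = 60. total_sold = 82
  Event 10 (adjust +3): 60 + 3 = 63
  Event 11 (restock 37): 63 + 37 = 100
Final: stock = 100, total_sold = 82

Checking against threshold 15:
  After event 1: stock=28 > 15
  After event 2: stock=53 > 15
  After event 3: stock=92 > 15
  After event 4: stock=72 > 15
  After event 5: stock=68 > 15
  After event 6: stock=56 > 15
  After event 7: stock=92 > 15
  After event 8: stock=81 > 15
  After event 9: stock=60 > 15
  After event 10: stock=63 > 15
  After event 11: stock=100 > 15
Alert events: []. Count = 0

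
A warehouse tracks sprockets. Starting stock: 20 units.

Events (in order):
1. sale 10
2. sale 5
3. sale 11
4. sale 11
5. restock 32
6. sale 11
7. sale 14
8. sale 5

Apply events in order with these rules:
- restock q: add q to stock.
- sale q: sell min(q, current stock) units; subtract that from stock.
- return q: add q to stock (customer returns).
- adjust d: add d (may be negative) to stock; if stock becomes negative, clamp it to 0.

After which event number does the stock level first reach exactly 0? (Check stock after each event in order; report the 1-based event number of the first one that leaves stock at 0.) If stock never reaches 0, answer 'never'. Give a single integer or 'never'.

Answer: 3

Derivation:
Processing events:
Start: stock = 20
  Event 1 (sale 10): sell min(10,20)=10. stock: 20 - 10 = 10. total_sold = 10
  Event 2 (sale 5): sell min(5,10)=5. stock: 10 - 5 = 5. total_sold = 15
  Event 3 (sale 11): sell min(11,5)=5. stock: 5 - 5 = 0. total_sold = 20
  Event 4 (sale 11): sell min(11,0)=0. stock: 0 - 0 = 0. total_sold = 20
  Event 5 (restock 32): 0 + 32 = 32
  Event 6 (sale 11): sell min(11,32)=11. stock: 32 - 11 = 21. total_sold = 31
  Event 7 (sale 14): sell min(14,21)=14. stock: 21 - 14 = 7. total_sold = 45
  Event 8 (sale 5): sell min(5,7)=5. stock: 7 - 5 = 2. total_sold = 50
Final: stock = 2, total_sold = 50

First zero at event 3.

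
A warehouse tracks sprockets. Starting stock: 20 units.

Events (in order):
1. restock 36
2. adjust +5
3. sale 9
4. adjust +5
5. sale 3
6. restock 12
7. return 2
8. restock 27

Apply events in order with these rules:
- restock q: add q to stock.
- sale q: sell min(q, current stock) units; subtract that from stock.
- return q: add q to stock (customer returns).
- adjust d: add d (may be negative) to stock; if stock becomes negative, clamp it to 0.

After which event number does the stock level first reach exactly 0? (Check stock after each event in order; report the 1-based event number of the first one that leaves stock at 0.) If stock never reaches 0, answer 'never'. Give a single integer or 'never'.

Processing events:
Start: stock = 20
  Event 1 (restock 36): 20 + 36 = 56
  Event 2 (adjust +5): 56 + 5 = 61
  Event 3 (sale 9): sell min(9,61)=9. stock: 61 - 9 = 52. total_sold = 9
  Event 4 (adjust +5): 52 + 5 = 57
  Event 5 (sale 3): sell min(3,57)=3. stock: 57 - 3 = 54. total_sold = 12
  Event 6 (restock 12): 54 + 12 = 66
  Event 7 (return 2): 66 + 2 = 68
  Event 8 (restock 27): 68 + 27 = 95
Final: stock = 95, total_sold = 12

Stock never reaches 0.

Answer: never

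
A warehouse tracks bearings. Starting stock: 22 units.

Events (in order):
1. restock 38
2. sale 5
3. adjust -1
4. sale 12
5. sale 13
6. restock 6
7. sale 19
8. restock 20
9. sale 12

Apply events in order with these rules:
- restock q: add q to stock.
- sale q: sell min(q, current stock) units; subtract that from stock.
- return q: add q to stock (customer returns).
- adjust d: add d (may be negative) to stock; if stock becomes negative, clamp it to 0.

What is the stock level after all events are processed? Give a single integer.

Answer: 24

Derivation:
Processing events:
Start: stock = 22
  Event 1 (restock 38): 22 + 38 = 60
  Event 2 (sale 5): sell min(5,60)=5. stock: 60 - 5 = 55. total_sold = 5
  Event 3 (adjust -1): 55 + -1 = 54
  Event 4 (sale 12): sell min(12,54)=12. stock: 54 - 12 = 42. total_sold = 17
  Event 5 (sale 13): sell min(13,42)=13. stock: 42 - 13 = 29. total_sold = 30
  Event 6 (restock 6): 29 + 6 = 35
  Event 7 (sale 19): sell min(19,35)=19. stock: 35 - 19 = 16. total_sold = 49
  Event 8 (restock 20): 16 + 20 = 36
  Event 9 (sale 12): sell min(12,36)=12. stock: 36 - 12 = 24. total_sold = 61
Final: stock = 24, total_sold = 61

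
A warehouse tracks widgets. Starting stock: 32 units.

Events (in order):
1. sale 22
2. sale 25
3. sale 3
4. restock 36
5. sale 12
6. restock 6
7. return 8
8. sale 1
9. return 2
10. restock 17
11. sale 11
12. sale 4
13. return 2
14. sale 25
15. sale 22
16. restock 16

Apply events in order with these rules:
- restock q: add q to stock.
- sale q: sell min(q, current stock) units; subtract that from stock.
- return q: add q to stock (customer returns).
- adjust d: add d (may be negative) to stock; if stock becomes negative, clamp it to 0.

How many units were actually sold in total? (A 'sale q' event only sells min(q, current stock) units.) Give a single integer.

Processing events:
Start: stock = 32
  Event 1 (sale 22): sell min(22,32)=22. stock: 32 - 22 = 10. total_sold = 22
  Event 2 (sale 25): sell min(25,10)=10. stock: 10 - 10 = 0. total_sold = 32
  Event 3 (sale 3): sell min(3,0)=0. stock: 0 - 0 = 0. total_sold = 32
  Event 4 (restock 36): 0 + 36 = 36
  Event 5 (sale 12): sell min(12,36)=12. stock: 36 - 12 = 24. total_sold = 44
  Event 6 (restock 6): 24 + 6 = 30
  Event 7 (return 8): 30 + 8 = 38
  Event 8 (sale 1): sell min(1,38)=1. stock: 38 - 1 = 37. total_sold = 45
  Event 9 (return 2): 37 + 2 = 39
  Event 10 (restock 17): 39 + 17 = 56
  Event 11 (sale 11): sell min(11,56)=11. stock: 56 - 11 = 45. total_sold = 56
  Event 12 (sale 4): sell min(4,45)=4. stock: 45 - 4 = 41. total_sold = 60
  Event 13 (return 2): 41 + 2 = 43
  Event 14 (sale 25): sell min(25,43)=25. stock: 43 - 25 = 18. total_sold = 85
  Event 15 (sale 22): sell min(22,18)=18. stock: 18 - 18 = 0. total_sold = 103
  Event 16 (restock 16): 0 + 16 = 16
Final: stock = 16, total_sold = 103

Answer: 103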